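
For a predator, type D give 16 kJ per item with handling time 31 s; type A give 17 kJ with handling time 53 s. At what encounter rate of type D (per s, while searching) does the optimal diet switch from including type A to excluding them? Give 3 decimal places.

At the threshold, the rate on type D alone equals the profitability of type A: λ·16/(1 + λ·31) = 17/53 = 0.3208.
Rearranging, λ(16 − 0.3208×31) = 0.3208, so λ = 0.3208/6.057 = 0.05296 per s.

0.053 per s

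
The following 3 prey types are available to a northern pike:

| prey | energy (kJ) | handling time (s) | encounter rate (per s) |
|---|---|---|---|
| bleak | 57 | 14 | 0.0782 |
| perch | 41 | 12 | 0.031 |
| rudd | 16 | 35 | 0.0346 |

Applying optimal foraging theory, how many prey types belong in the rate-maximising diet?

Rank by E/h (kJ/s): bleak 4.07, perch 3.42, rudd 0.457. Include each in turn until the next type's E/h falls below the running intake rate.
Rate on top 1: 2.128. perch: 3.42 > 2.128 → include.
Rate on top 2: 2.322. rudd: 0.457 < 2.322 → exclude; stop.
Optimal diet: bleak, perch — 2 of 3 types.

2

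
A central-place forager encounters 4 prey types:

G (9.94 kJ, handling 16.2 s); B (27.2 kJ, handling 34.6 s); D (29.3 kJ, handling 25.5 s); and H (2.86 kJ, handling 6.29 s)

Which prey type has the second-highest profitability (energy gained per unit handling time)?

Profitability E/h (kJ/s): G = 9.94/16.2 = 0.614, B = 27.2/34.6 = 0.786, D = 29.3/25.5 = 1.15, H = 2.86/6.29 = 0.455.
Ranked: D > B > G > H.

B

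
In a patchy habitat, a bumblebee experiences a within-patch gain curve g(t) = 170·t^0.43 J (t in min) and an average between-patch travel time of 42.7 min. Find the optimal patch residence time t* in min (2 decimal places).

Maximise g(t)/(T+t): set derivative to zero → g'(t)(T+t) = g(t).
g'(t) = 0.43·170·t^-0.57. Setting 0.43·170·t^-0.57 = 170·t^0.43/(42.7+t) gives 0.43(42.7+t) = t, so 0.57·t = 0.43×42.7.
t* = 0.43×42.7/0.57 = 32.21 min.

32.21 min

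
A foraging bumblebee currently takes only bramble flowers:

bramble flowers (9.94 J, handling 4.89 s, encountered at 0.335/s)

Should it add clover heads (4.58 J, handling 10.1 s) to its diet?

Intake rate on the current diet: R = (0.335×9.94) / (1 + 0.335×4.89) = 3.33/2.638 = 1.262 J/s.
clover heads: E/h = 4.58/10.1 = 0.4535 J/s.
0.4535 < 1.262, so adding clover heads would lower the average — exclude it.

No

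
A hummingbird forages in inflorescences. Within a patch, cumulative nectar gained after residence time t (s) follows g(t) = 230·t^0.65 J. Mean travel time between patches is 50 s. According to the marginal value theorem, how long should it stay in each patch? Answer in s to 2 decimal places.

By the marginal value theorem, leave when the instantaneous gain rate g'(t) equals the habitat-wide average g(t)/(T + t).
g'(t) = 0.65·230·t^-0.35. Setting 0.65·230·t^-0.35 = 230·t^0.65/(50+t) gives 0.65(50+t) = t, so 0.35·t = 0.65×50.
t* = 0.65×50/0.35 = 92.86 s.

92.86 s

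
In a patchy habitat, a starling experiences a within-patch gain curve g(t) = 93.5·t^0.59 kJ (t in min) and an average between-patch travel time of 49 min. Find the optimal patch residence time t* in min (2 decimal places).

70.51 min

Maximise g(t)/(T+t): set derivative to zero → g'(t)(T+t) = g(t).
g'(t) = 0.59·93.5·t^-0.41. Setting 0.59·93.5·t^-0.41 = 93.5·t^0.59/(49+t) gives 0.59(49+t) = t, so 0.41·t = 0.59×49.
t* = 0.59×49/0.41 = 70.51 min.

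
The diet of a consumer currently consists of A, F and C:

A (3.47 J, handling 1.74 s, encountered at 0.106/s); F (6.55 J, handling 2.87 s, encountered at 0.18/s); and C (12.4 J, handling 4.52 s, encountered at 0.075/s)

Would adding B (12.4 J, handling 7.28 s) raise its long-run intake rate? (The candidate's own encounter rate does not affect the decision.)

On A, F and C alone, R = ΣλE/(1+Σλh) = 2.477/2.04 = 1.214 J/s.
B: E/h = 12.4/7.28 = 1.703 J/s.
Since 1.703 > R, including B increases the long-run rate.

Yes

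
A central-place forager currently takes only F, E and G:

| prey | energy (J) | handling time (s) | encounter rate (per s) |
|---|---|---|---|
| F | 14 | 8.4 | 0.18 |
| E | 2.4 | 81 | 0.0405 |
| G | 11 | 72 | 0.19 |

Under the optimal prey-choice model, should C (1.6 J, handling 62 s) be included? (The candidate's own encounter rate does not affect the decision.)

Intake rate on the current diet: R = (0.18×14 + 0.0405×2.4 + 0.19×11) / (1 + 0.18×8.4 + 0.0405×81 + 0.19×72) = 4.707/19.47 = 0.2417 J/s.
C: E/h = 1.6/62 = 0.02581 J/s.
0.02581 < 0.2417, so adding C would lower the average — exclude it.

No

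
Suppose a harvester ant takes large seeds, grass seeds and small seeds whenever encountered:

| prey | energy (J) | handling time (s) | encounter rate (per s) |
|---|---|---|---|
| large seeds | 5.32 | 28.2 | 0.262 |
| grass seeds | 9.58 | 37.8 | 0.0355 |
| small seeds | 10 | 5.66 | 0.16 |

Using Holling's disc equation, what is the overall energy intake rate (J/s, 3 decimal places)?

R = Σλ_iE_i / (1 + Σλ_ih_i)
Numerator: 0.262×5.32 + 0.0355×9.58 + 0.16×10 = 3.334
Denominator: 1 + 0.262×28.2 + 0.0355×37.8 + 0.16×5.66 = 10.64
R = 3.334/10.64 = 0.3135 J/s

0.313 J/s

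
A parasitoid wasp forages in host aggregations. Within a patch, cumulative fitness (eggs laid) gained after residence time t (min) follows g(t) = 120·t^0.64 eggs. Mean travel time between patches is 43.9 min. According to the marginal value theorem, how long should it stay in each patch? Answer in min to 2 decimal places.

78.04 min

Maximise g(t)/(T+t): set derivative to zero → g'(t)(T+t) = g(t).
g'(t) = 0.64·120·t^-0.36. Setting 0.64·120·t^-0.36 = 120·t^0.64/(43.9+t) gives 0.64(43.9+t) = t, so 0.36·t = 0.64×43.9.
t* = 0.64×43.9/0.36 = 78.04 min.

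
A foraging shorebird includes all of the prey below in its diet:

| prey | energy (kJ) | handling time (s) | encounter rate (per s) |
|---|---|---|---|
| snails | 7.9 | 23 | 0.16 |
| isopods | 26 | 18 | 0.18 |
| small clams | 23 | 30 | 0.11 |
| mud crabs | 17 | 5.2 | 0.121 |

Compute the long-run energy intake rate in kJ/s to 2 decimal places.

Energy encountered per unit search time: 0.16×7.9 + 0.18×26 + 0.11×23 + 0.121×17 = 10.53 kJ/s.
Handling time per unit search time: 0.16×23 + 0.18×18 + 0.11×30 + 0.121×5.2 = 10.85.
Rate = 10.53/(1 + 10.85) = 0.8888 kJ/s.

0.89 kJ/s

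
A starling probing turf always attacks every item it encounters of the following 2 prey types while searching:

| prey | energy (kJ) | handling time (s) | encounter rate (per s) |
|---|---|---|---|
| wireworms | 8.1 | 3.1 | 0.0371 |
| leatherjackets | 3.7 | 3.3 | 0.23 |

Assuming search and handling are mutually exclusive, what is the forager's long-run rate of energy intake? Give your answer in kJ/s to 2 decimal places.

0.61 kJ/s

Energy encountered per unit search time: 0.0371×8.1 + 0.23×3.7 = 1.152 kJ/s.
Handling time per unit search time: 0.0371×3.1 + 0.23×3.3 = 0.874.
Rate = 1.152/(1 + 0.874) = 0.6145 kJ/s.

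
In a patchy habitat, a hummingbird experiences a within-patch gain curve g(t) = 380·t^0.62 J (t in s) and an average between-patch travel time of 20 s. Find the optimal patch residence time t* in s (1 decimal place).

Maximise g(t)/(T+t): set derivative to zero → g'(t)(T+t) = g(t).
g'(t) = 0.62·380·t^-0.38. Setting 0.62·380·t^-0.38 = 380·t^0.62/(20+t) gives 0.62(20+t) = t, so 0.38·t = 0.62×20.
t* = 0.62×20/0.38 = 32.63 s.

32.6 s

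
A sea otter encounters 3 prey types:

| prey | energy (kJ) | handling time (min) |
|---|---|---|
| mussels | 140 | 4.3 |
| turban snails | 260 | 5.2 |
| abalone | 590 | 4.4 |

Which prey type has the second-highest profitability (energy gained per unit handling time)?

Profitability E/h (kJ/min): mussels = 140/4.3 = 32.6, turban snails = 260/5.2 = 50, abalone = 590/4.4 = 134.
Ranked: abalone > turban snails > mussels.

turban snails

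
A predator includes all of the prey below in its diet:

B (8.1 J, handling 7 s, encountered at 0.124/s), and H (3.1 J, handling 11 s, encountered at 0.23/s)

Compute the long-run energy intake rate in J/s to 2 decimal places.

Energy encountered per unit search time: 0.124×8.1 + 0.23×3.1 = 1.717 J/s.
Handling time per unit search time: 0.124×7 + 0.23×11 = 3.398.
Rate = 1.717/(1 + 3.398) = 0.3905 J/s.

0.39 J/s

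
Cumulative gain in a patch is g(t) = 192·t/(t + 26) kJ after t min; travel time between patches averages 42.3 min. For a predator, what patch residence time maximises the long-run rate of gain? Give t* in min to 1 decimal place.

33.2 min

Maximise g(t)/(T+t): set derivative to zero → g'(t)(T+t) = g(t).
g'(t) = 192·26/(t + 26)². Setting 192·26/(t+26)² = 192t/[(t+26)(42.3+t)] gives 26(42.3+t) = t(t+26), so t² = 26×42.3 = 1100.
t* = √1100 = 33.16 min.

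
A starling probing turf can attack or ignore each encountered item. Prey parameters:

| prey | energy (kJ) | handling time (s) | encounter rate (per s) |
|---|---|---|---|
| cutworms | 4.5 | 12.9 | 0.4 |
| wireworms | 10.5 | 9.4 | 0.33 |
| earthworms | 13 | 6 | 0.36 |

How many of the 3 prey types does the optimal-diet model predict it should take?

1

Profitabilities (E/h, kJ/s): earthworms 2.17, wireworms 1.12, cutworms 0.349. Add prey in this order while the next type's profitability exceeds the intake rate on those already taken.
Rate on top 1: 1.481. wireworms: 1.12 < 1.481 → exclude; stop.
Optimal diet: earthworms — 1 of 3 types.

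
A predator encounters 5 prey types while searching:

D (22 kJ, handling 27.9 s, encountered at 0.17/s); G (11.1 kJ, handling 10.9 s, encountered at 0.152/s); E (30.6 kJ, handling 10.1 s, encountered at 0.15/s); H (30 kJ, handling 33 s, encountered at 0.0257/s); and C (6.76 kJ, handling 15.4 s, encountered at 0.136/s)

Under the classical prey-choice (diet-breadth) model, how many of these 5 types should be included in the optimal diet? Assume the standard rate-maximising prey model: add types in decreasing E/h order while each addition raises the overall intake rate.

E/h in descending order: E 3.03, G 1.02, H 0.909, D 0.789, C 0.439 kJ/s. The optimal diet is the largest prefix of this list for which every included type satisfies E_i/h_i > R on the types above it.
Rate on top 1: 1.825. G: 1.02 < 1.825 → exclude; stop.
Optimal diet: E — 1 of 5 types.

1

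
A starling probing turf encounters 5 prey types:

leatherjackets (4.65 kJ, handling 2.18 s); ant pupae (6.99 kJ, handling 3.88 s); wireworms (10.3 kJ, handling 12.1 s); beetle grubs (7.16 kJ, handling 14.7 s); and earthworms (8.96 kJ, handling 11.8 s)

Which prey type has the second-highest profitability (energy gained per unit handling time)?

ant pupae

In descending order of E/h:
leatherjackets: 4.65/2.18 = 2.13 kJ/s
ant pupae: 6.99/3.88 = 1.8 kJ/s
wireworms: 10.3/12.1 = 0.851 kJ/s
earthworms: 8.96/11.8 = 0.759 kJ/s
beetle grubs: 7.16/14.7 = 0.487 kJ/s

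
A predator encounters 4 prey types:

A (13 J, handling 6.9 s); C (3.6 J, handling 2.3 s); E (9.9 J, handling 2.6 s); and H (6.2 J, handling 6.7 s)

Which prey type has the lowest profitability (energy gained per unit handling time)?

H

In descending order of E/h:
E: 9.9/2.6 = 3.81 J/s
A: 13/6.9 = 1.88 J/s
C: 3.6/2.3 = 1.57 J/s
H: 6.2/6.7 = 0.925 J/s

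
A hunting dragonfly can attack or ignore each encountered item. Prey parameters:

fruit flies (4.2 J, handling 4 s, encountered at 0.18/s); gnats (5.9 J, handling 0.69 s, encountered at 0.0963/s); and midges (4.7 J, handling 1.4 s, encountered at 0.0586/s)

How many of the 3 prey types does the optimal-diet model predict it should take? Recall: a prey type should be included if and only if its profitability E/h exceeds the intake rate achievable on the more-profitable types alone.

3

Rank by E/h (J/s): gnats 8.55, midges 3.36, fruit flies 1.05. Include each in turn until the next type's E/h falls below the running intake rate.
Rate on top 1: 0.5328. midges: 3.36 > 0.5328 → include.
Rate on top 2: 0.7345. fruit flies: 1.05 > 0.7345 → include.
Optimal diet: gnats, midges, fruit flies — 3 of 3 types.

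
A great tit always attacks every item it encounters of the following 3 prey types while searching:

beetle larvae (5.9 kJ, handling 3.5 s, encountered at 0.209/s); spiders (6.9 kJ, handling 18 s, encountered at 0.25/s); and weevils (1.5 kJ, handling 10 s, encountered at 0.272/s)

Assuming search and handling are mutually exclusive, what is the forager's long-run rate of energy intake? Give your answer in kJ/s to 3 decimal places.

0.376 kJ/s

R = Σλ_iE_i / (1 + Σλ_ih_i)
Numerator: 0.209×5.9 + 0.25×6.9 + 0.272×1.5 = 3.366
Denominator: 1 + 0.209×3.5 + 0.25×18 + 0.272×10 = 8.951
R = 3.366/8.951 = 0.376 kJ/s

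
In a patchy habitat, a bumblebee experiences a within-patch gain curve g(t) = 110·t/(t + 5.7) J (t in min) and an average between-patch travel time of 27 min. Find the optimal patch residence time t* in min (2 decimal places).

12.41 min

Optimal t* satisfies g'(t*) = g(t*)/(T + t*).
g'(t) = 110·5.7/(t + 5.7)². Setting 110·5.7/(t+5.7)² = 110t/[(t+5.7)(27+t)] gives 5.7(27+t) = t(t+5.7), so t² = 5.7×27 = 153.9.
t* = √153.9 = 12.41 min.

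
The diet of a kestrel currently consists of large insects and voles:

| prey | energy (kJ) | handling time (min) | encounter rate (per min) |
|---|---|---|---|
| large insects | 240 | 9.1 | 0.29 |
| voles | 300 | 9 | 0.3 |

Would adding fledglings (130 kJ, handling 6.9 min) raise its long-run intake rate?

On large insects and voles alone, R = ΣλE/(1+Σλh) = 159.6/6.339 = 25.18 kJ/min.
Profitability of fledglings: 130/6.9 = 18.84 kJ/min.
18.84 < 25.18, so adding fledglings would lower the average — exclude it.

No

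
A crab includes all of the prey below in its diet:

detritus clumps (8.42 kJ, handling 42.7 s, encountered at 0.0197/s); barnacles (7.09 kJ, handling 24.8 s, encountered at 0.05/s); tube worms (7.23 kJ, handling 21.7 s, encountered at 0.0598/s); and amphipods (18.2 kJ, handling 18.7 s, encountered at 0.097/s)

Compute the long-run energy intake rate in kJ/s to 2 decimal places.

R = (0.0197×8.42 + 0.05×7.09 + 0.0598×7.23 + 0.097×18.2) / (1 + 0.0197×42.7 + 0.05×24.8 + 0.0598×21.7 + 0.097×18.7) = 2.718/6.193 = 0.4389 kJ/s.

0.44 kJ/s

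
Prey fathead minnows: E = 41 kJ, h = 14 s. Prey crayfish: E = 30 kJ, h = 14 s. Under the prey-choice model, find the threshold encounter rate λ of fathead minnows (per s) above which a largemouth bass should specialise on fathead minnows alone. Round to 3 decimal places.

At the threshold, the rate on fathead minnows alone equals the profitability of crayfish: λ·41/(1 + λ·14) = 30/14 = 2.143.
Rearranging, λ(41 − 2.143×14) = 2.143, so λ = 2.143/11 = 0.1948 per s.

0.195 per s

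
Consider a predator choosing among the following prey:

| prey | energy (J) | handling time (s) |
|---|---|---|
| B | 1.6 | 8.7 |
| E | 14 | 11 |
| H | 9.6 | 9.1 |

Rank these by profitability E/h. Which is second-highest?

H

In descending order of E/h:
E: 14/11 = 1.27 J/s
H: 9.6/9.1 = 1.05 J/s
B: 1.6/8.7 = 0.184 J/s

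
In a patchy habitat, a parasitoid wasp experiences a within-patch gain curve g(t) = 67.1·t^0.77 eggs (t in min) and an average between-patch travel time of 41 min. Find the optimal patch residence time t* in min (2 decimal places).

137.26 min

By the marginal value theorem, leave when the instantaneous gain rate g'(t) equals the habitat-wide average g(t)/(T + t).
g'(t) = 0.77·67.1·t^-0.23. Setting 0.77·67.1·t^-0.23 = 67.1·t^0.77/(41+t) gives 0.77(41+t) = t, so 0.23·t = 0.77×41.
t* = 0.77×41/0.23 = 137.3 min.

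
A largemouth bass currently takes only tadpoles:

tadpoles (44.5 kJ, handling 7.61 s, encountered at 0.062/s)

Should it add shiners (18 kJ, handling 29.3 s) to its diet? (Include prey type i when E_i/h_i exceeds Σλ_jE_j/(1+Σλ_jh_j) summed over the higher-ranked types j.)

On tadpoles alone, R = ΣλE/(1+Σλh) = 2.759/1.472 = 1.875 kJ/s.
shiners: E/h = 18/29.3 = 0.6143 kJ/s.
Since 0.6143 < R, time spent handling shiners is better spent searching.

No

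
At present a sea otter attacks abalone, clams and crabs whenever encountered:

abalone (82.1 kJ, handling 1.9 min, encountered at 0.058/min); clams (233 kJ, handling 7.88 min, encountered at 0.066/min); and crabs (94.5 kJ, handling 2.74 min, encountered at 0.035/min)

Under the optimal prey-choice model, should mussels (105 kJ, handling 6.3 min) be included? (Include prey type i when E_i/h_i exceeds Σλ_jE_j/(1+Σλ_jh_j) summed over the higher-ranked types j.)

Yes

On abalone, clams and crabs alone, R = ΣλE/(1+Σλh) = 23.45/1.726 = 13.58 kJ/min.
mussels: E/h = 105/6.3 = 16.67 kJ/min.
16.67 > 13.58, so adding mussels raises the average — include it.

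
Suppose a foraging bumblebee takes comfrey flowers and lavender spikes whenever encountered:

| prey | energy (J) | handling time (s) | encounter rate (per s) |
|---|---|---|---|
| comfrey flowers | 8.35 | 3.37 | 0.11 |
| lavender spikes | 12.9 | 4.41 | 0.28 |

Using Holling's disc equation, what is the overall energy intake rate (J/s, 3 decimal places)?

Energy encountered per unit search time: 0.11×8.35 + 0.28×12.9 = 4.531 J/s.
Handling time per unit search time: 0.11×3.37 + 0.28×4.41 = 1.606.
Rate = 4.531/(1 + 1.606) = 1.739 J/s.

1.739 J/s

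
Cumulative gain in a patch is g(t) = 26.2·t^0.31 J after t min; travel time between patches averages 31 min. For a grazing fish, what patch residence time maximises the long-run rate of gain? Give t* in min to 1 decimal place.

13.9 min

Maximise g(t)/(T+t): set derivative to zero → g'(t)(T+t) = g(t).
g'(t) = 0.31·26.2·t^-0.69. Setting 0.31·26.2·t^-0.69 = 26.2·t^0.31/(31+t) gives 0.31(31+t) = t, so 0.69·t = 0.31×31.
t* = 0.31×31/0.69 = 13.93 min.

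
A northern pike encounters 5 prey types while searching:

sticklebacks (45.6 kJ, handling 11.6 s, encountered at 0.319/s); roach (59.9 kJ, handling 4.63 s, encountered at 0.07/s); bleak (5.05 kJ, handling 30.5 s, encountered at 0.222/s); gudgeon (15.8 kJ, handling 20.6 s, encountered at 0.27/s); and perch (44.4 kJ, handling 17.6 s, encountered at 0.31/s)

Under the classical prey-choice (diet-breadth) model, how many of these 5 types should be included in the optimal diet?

2

Rank by E/h (kJ/s): roach 12.9, sticklebacks 3.93, perch 2.52, gudgeon 0.767, bleak 0.166. Include each in turn until the next type's E/h falls below the running intake rate.
Rate on top 1: 3.167. sticklebacks: 3.93 > 3.167 → include.
Rate on top 2: 3.73. perch: 2.52 < 3.73 → exclude; stop.
Optimal diet: roach, sticklebacks — 2 of 5 types.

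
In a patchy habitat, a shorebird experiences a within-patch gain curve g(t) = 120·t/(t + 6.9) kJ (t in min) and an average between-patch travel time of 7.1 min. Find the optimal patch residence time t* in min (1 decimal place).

Maximise g(t)/(T+t): set derivative to zero → g'(t)(T+t) = g(t).
g'(t) = 120·6.9/(t + 6.9)². Setting 120·6.9/(t+6.9)² = 120t/[(t+6.9)(7.1+t)] gives 6.9(7.1+t) = t(t+6.9), so t² = 6.9×7.1 = 48.99.
t* = √48.99 = 6.999 min.

7.0 min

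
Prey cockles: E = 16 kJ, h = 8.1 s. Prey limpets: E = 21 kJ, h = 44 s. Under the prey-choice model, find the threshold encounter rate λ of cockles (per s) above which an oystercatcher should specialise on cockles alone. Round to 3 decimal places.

0.039 per s

The zero-one rule: include limpets iff E₂/h₂ > λE₁/(1+λh₁). Equality gives the switch point.
λE₁h₂ = E₂ + λE₂h₁ ⇒ λ = E₂/(E₁h₂ − E₂h₁) = 21/(704 − 170.1) = 0.03933 per s.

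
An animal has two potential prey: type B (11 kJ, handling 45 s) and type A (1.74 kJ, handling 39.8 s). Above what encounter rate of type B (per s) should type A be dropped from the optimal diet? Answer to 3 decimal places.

0.005 per s

At the threshold, the rate on type B alone equals the profitability of type A: λ·11/(1 + λ·45) = 1.74/39.8 = 0.04372.
Rearranging, λ(11 − 0.04372×45) = 0.04372, so λ = 0.04372/9.033 = 0.00484 per s.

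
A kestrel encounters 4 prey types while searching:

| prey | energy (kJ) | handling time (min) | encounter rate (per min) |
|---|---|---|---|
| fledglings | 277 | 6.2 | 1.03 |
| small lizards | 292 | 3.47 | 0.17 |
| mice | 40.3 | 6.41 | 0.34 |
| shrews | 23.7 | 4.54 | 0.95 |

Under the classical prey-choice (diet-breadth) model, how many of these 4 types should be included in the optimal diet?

Profitabilities (E/h, kJ/min): small lizards 84.1, fledglings 44.7, mice 6.29, shrews 5.22. Add prey in this order while the next type's profitability exceeds the intake rate on those already taken.
Rate on top 1: 31.22. fledglings: 44.7 > 31.22 → include.
Rate on top 2: 42. mice: 6.29 < 42 → exclude; stop.
Optimal diet: small lizards, fledglings — 2 of 4 types.

2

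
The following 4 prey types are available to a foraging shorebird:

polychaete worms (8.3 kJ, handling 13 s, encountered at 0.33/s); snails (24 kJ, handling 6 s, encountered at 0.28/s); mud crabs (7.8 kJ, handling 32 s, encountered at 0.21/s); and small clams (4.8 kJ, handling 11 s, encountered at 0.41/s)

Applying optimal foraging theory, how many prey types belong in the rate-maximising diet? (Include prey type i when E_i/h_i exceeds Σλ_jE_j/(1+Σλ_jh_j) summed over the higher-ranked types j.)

1

Rank by E/h (kJ/s): snails 4, polychaete worms 0.638, small clams 0.436, mud crabs 0.244. Include each in turn until the next type's E/h falls below the running intake rate.
Rate on top 1: 2.507. polychaete worms: 0.638 < 2.507 → exclude; stop.
Optimal diet: snails — 1 of 4 types.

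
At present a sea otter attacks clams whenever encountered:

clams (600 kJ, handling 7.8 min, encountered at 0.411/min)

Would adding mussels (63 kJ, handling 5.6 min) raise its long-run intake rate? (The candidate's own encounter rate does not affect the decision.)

No

Intake rate on the current diet: R = (0.411×600) / (1 + 0.411×7.8) = 246.6/4.206 = 58.63 kJ/min.
mussels: E/h = 63/5.6 = 11.25 kJ/min.
11.25 < 58.63, so adding mussels would lower the average — exclude it.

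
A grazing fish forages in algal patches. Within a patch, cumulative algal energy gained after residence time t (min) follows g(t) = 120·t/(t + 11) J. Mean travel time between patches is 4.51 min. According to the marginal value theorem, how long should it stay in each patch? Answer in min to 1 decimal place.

7.0 min

By the marginal value theorem, leave when the instantaneous gain rate g'(t) equals the habitat-wide average g(t)/(T + t).
g'(t) = 120·11/(t + 11)². Setting 120·11/(t+11)² = 120t/[(t+11)(4.51+t)] gives 11(4.51+t) = t(t+11), so t² = 11×4.51 = 49.61.
t* = √49.61 = 7.043 min.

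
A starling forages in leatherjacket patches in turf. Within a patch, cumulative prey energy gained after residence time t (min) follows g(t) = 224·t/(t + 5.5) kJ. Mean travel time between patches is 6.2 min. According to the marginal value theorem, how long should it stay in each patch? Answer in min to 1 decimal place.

Optimal t* satisfies g'(t*) = g(t*)/(T + t*).
g'(t) = 224·5.5/(t + 5.5)². Setting 224·5.5/(t+5.5)² = 224t/[(t+5.5)(6.2+t)] gives 5.5(6.2+t) = t(t+5.5), so t² = 5.5×6.2 = 34.1.
t* = √34.1 = 5.84 min.

5.8 min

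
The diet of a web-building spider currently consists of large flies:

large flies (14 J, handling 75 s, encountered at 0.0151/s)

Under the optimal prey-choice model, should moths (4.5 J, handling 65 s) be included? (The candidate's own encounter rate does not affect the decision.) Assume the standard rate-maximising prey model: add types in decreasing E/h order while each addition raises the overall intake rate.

Current rate: (0.0151×14)/(1 + 0.0151×75) = 0.09913 J/s.
moths: E/h = 4.5/65 = 0.06923 J/s.
Since 0.06923 < R, time spent handling moths is better spent searching.

No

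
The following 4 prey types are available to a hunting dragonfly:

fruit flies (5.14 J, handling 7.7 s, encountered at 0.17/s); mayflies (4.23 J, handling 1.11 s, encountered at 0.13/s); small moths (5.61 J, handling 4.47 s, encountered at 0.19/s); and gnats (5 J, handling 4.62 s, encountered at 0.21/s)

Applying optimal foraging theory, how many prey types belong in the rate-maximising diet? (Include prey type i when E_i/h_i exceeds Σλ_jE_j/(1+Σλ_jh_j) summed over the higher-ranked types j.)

E/h in descending order: mayflies 3.81, small moths 1.26, gnats 1.08, fruit flies 0.668 J/s. The optimal diet is the largest prefix of this list for which every included type satisfies E_i/h_i > R on the types above it.
Rate on top 1: 0.4806. small moths: 1.26 > 0.4806 → include.
Rate on top 2: 0.8105. gnats: 1.08 > 0.8105 → include.
Rate on top 3: 0.8995. fruit flies: 0.668 < 0.8995 → exclude; stop.
Optimal diet: mayflies, small moths, gnats — 3 of 4 types.

3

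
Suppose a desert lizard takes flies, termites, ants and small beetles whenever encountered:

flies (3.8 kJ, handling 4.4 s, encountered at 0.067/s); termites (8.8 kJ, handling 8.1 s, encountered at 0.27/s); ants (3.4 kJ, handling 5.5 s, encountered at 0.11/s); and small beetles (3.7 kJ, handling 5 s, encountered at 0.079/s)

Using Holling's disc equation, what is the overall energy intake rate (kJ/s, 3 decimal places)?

0.736 kJ/s

Energy encountered per unit search time: 0.067×3.8 + 0.27×8.8 + 0.11×3.4 + 0.079×3.7 = 3.297 kJ/s.
Handling time per unit search time: 0.067×4.4 + 0.27×8.1 + 0.11×5.5 + 0.079×5 = 3.482.
Rate = 3.297/(1 + 3.482) = 0.7356 kJ/s.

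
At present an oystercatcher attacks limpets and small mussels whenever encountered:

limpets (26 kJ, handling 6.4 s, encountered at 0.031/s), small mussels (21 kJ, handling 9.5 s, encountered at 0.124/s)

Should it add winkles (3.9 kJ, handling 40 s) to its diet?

Intake rate on the current diet: R = (0.031×26 + 0.124×21) / (1 + 0.031×6.4 + 0.124×9.5) = 3.41/2.376 = 1.435 kJ/s.
Profitability of winkles: 3.9/40 = 0.0975 kJ/s.
Since 0.0975 < R, time spent handling winkles is better spent searching.

No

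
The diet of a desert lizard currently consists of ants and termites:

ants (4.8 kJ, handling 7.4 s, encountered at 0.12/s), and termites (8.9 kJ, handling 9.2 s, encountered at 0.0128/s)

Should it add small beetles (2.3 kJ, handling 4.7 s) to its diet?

Current rate: (0.12×4.8 + 0.0128×8.9)/(1 + 0.12×7.4 + 0.0128×9.2) = 0.344 kJ/s.
small beetles: E/h = 2.3/4.7 = 0.4894 kJ/s.
Since 0.4894 > R, including small beetles increases the long-run rate.

Yes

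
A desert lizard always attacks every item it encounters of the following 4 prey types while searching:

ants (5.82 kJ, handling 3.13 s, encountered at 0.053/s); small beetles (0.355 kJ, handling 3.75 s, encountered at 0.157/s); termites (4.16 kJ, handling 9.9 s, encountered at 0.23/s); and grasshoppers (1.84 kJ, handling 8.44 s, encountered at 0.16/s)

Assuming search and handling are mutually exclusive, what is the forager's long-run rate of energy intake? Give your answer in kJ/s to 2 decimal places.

0.30 kJ/s

Energy encountered per unit search time: 0.053×5.82 + 0.157×0.355 + 0.23×4.16 + 0.16×1.84 = 1.615 kJ/s.
Handling time per unit search time: 0.053×3.13 + 0.157×3.75 + 0.23×9.9 + 0.16×8.44 = 4.382.
Rate = 1.615/(1 + 4.382) = 0.3001 kJ/s.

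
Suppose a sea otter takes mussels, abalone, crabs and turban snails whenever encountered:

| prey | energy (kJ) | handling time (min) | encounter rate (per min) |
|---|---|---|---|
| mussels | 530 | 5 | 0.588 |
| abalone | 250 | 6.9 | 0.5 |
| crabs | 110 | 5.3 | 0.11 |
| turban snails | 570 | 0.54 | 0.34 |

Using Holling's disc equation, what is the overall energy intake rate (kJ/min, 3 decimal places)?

78.775 kJ/min

R = (0.588×530 + 0.5×250 + 0.11×110 + 0.34×570) / (1 + 0.588×5 + 0.5×6.9 + 0.11×5.3 + 0.34×0.54) = 642.5/8.157 = 78.78 kJ/min.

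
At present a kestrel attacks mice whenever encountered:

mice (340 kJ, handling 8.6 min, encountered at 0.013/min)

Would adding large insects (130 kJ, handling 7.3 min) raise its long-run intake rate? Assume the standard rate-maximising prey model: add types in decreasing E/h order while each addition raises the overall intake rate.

Yes

Current rate: (0.013×340)/(1 + 0.013×8.6) = 3.976 kJ/min.
large insects: E/h = 130/7.3 = 17.81 kJ/min.
Since 17.81 > R, including large insects increases the long-run rate.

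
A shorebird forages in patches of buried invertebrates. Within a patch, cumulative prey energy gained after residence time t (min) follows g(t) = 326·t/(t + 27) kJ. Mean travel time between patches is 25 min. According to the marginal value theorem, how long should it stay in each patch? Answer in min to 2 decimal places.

25.98 min

By the marginal value theorem, leave when the instantaneous gain rate g'(t) equals the habitat-wide average g(t)/(T + t).
g'(t) = 326·27/(t + 27)². Setting 326·27/(t+27)² = 326t/[(t+27)(25+t)] gives 27(25+t) = t(t+27), so t² = 27×25 = 675.
t* = √675 = 25.98 min.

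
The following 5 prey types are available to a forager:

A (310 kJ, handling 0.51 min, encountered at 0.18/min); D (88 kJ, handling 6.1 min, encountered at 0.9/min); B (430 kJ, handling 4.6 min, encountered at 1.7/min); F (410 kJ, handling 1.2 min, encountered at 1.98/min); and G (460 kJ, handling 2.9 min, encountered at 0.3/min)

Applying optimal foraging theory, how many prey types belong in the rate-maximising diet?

Profitabilities (E/h, kJ/min): A 608, F 342, G 159, B 93.5, D 14.4. Add prey in this order while the next type's profitability exceeds the intake rate on those already taken.
Rate on top 1: 51.11. F: 342 > 51.11 → include.
Rate on top 2: 250.2. G: 159 < 250.2 → exclude; stop.
Optimal diet: A, F — 2 of 5 types.

2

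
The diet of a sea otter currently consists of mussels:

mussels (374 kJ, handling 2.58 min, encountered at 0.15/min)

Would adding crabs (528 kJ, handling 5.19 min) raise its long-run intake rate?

On mussels alone, R = ΣλE/(1+Σλh) = 56.1/1.387 = 40.45 kJ/min.
Profitability of crabs: 528/5.19 = 101.7 kJ/min.
101.7 > 40.45, so adding crabs raises the average — include it.

Yes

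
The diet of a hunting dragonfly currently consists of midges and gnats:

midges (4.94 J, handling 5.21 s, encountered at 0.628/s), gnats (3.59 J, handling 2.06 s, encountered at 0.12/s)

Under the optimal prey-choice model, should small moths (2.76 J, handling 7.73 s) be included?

Intake rate on the current diet: R = (0.628×4.94 + 0.12×3.59) / (1 + 0.628×5.21 + 0.12×2.06) = 3.533/4.519 = 0.7818 J/s.
small moths: E/h = 2.76/7.73 = 0.3571 J/s.
0.3571 < 0.7818, so adding small moths would lower the average — exclude it.

No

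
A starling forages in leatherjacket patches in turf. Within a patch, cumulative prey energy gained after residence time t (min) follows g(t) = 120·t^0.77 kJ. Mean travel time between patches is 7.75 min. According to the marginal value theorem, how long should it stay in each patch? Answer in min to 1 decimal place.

25.9 min

Maximise g(t)/(T+t): set derivative to zero → g'(t)(T+t) = g(t).
g'(t) = 0.77·120·t^-0.23. Setting 0.77·120·t^-0.23 = 120·t^0.77/(7.75+t) gives 0.77(7.75+t) = t, so 0.23·t = 0.77×7.75.
t* = 0.77×7.75/0.23 = 25.95 min.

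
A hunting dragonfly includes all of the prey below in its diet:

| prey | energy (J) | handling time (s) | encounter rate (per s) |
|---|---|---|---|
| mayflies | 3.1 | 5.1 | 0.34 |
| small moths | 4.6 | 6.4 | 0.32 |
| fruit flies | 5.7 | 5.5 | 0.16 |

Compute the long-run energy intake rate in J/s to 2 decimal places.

Energy encountered per unit search time: 0.34×3.1 + 0.32×4.6 + 0.16×5.7 = 3.438 J/s.
Handling time per unit search time: 0.34×5.1 + 0.32×6.4 + 0.16×5.5 = 4.662.
Rate = 3.438/(1 + 4.662) = 0.6072 J/s.

0.61 J/s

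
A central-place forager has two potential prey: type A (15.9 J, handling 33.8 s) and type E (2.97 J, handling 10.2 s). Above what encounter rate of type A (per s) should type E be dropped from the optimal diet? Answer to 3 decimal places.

0.048 per s

Drop type E once their profitability E₂/h₂ falls below the rate achievable on type A alone: E₂/h₂ = λE₁/(1 + λh₁).
Solve for λ: λE₁h₂ = E₂(1 + λh₁) → λ(E₁h₂ − E₂h₁) = E₂ → λ = E₂/(E₁h₂ − E₂h₁).
λ = 2.97/(15.9×10.2 − 2.97×33.8) = 2.97/61.79 = 0.04806 per s.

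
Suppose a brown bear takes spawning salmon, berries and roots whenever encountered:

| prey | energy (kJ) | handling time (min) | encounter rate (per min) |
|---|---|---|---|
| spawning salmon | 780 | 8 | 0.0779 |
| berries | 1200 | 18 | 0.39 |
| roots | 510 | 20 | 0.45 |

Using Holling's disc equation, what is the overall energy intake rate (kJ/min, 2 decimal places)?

R = (0.0779×780 + 0.39×1200 + 0.45×510) / (1 + 0.0779×8 + 0.39×18 + 0.45×20) = 758.3/17.64 = 42.98 kJ/min.

42.98 kJ/min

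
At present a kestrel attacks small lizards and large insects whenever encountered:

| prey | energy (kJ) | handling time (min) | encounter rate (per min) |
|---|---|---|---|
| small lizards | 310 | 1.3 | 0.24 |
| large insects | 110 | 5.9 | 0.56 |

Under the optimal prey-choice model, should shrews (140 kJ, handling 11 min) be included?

Current rate: (0.24×310 + 0.56×110)/(1 + 0.24×1.3 + 0.56×5.9) = 29.46 kJ/min.
Profitability of shrews: 140/11 = 12.73 kJ/min.
12.73 < 29.46, so adding shrews would lower the average — exclude it.

No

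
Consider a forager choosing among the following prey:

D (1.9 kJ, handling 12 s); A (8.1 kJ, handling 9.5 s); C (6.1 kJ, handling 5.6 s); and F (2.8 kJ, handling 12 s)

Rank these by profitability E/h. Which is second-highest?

A

In descending order of E/h:
C: 6.1/5.6 = 1.09 kJ/s
A: 8.1/9.5 = 0.853 kJ/s
F: 2.8/12 = 0.233 kJ/s
D: 1.9/12 = 0.158 kJ/s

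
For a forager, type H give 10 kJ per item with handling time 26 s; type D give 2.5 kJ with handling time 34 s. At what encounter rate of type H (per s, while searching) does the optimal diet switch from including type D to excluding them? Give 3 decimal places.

0.009 per s

The zero-one rule: include type D iff E₂/h₂ > λE₁/(1+λh₁). Equality gives the switch point.
λE₁h₂ = E₂ + λE₂h₁ ⇒ λ = E₂/(E₁h₂ − E₂h₁) = 2.5/(340 − 65) = 0.009091 per s.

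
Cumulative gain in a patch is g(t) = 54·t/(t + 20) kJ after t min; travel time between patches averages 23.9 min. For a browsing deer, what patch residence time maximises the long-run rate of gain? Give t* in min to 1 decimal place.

21.9 min

Optimal t* satisfies g'(t*) = g(t*)/(T + t*).
g'(t) = 54·20/(t + 20)². Setting 54·20/(t+20)² = 54t/[(t+20)(23.9+t)] gives 20(23.9+t) = t(t+20), so t² = 20×23.9 = 478.
t* = √478 = 21.86 min.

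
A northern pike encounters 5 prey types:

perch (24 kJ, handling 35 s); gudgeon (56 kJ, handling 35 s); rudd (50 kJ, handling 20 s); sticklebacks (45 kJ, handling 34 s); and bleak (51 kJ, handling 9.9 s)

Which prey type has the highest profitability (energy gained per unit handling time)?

Profitability E/h (kJ/s): perch = 24/35 = 0.686, gudgeon = 56/35 = 1.6, rudd = 50/20 = 2.5, sticklebacks = 45/34 = 1.32, bleak = 51/9.9 = 5.15.
Ranked: bleak > rudd > gudgeon > sticklebacks > perch.

bleak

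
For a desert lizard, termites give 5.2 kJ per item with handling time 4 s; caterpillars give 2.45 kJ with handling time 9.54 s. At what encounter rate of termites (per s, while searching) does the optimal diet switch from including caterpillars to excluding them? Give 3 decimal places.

Drop caterpillars once their profitability E₂/h₂ falls below the rate achievable on termites alone: E₂/h₂ = λE₁/(1 + λh₁).
Solve for λ: λE₁h₂ = E₂(1 + λh₁) → λ(E₁h₂ − E₂h₁) = E₂ → λ = E₂/(E₁h₂ − E₂h₁).
λ = 2.45/(5.2×9.54 − 2.45×4) = 2.45/39.81 = 0.06155 per s.

0.062 per s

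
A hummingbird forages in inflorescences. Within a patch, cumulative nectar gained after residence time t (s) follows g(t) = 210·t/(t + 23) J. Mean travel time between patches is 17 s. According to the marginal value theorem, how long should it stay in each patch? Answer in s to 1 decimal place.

19.8 s

Optimal t* satisfies g'(t*) = g(t*)/(T + t*).
g'(t) = 210·23/(t + 23)². Setting 210·23/(t+23)² = 210t/[(t+23)(17+t)] gives 23(17+t) = t(t+23), so t² = 23×17 = 391.
t* = √391 = 19.77 s.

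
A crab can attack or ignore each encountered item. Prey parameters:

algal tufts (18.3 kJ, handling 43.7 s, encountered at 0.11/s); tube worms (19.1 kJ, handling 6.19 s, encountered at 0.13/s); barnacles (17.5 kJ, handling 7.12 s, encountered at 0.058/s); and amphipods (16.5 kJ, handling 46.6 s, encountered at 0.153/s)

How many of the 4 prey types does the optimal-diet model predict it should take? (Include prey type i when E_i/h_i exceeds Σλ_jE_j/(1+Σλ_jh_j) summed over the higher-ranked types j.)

Rank by E/h (kJ/s): tube worms 3.09, barnacles 2.46, algal tufts 0.419, amphipods 0.354. Include each in turn until the next type's E/h falls below the running intake rate.
Rate on top 1: 1.376. barnacles: 2.46 > 1.376 → include.
Rate on top 2: 1.577. algal tufts: 0.419 < 1.577 → exclude; stop.
Optimal diet: tube worms, barnacles — 2 of 4 types.

2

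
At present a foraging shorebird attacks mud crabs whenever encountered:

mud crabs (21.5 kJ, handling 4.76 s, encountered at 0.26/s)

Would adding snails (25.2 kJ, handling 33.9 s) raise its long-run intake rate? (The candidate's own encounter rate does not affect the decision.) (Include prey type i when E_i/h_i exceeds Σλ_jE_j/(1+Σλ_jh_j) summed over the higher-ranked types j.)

Current rate: (0.26×21.5)/(1 + 0.26×4.76) = 2.498 kJ/s.
Profitability of snails: 25.2/33.9 = 0.7434 kJ/s.
0.7434 < 2.498, so adding snails would lower the average — exclude it.

No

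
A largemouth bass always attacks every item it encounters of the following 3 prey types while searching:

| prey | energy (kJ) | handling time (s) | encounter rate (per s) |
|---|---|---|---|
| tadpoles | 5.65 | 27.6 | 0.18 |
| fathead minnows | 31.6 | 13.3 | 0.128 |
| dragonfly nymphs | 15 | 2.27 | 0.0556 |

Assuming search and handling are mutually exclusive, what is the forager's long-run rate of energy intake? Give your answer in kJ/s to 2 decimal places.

Energy encountered per unit search time: 0.18×5.65 + 0.128×31.6 + 0.0556×15 = 5.896 kJ/s.
Handling time per unit search time: 0.18×27.6 + 0.128×13.3 + 0.0556×2.27 = 6.797.
Rate = 5.896/(1 + 6.797) = 0.7562 kJ/s.

0.76 kJ/s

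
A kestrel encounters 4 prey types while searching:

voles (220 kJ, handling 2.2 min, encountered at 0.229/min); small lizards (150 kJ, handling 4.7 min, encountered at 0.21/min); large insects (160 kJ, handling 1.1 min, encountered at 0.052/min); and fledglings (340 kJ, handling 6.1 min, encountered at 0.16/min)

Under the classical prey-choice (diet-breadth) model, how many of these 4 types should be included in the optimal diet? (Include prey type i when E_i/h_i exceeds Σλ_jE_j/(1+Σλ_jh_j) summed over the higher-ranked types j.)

3

E/h in descending order: large insects 145, voles 100, fledglings 55.7, small lizards 31.9 kJ/min. The optimal diet is the largest prefix of this list for which every included type satisfies E_i/h_i > R on the types above it.
Rate on top 1: 7.87. voles: 100 > 7.87 → include.
Rate on top 2: 37.6. fledglings: 55.7 > 37.6 → include.
Rate on top 3: 44.58. small lizards: 31.9 < 44.58 → exclude; stop.
Optimal diet: large insects, voles, fledglings — 3 of 4 types.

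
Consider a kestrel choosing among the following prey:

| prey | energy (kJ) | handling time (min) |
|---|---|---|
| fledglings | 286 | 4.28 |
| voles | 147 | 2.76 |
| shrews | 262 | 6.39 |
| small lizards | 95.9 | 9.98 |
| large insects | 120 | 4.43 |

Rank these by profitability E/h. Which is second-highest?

In descending order of E/h:
fledglings: 286/4.28 = 66.8 kJ/min
voles: 147/2.76 = 53.3 kJ/min
shrews: 262/6.39 = 41 kJ/min
large insects: 120/4.43 = 27.1 kJ/min
small lizards: 95.9/9.98 = 9.61 kJ/min

voles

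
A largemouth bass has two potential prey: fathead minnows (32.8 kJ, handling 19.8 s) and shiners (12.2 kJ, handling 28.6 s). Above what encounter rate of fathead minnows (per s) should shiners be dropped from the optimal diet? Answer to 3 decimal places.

0.018 per s

At the threshold, the rate on fathead minnows alone equals the profitability of shiners: λ·32.8/(1 + λ·19.8) = 12.2/28.6 = 0.4266.
Rearranging, λ(32.8 − 0.4266×19.8) = 0.4266, so λ = 0.4266/24.35 = 0.01752 per s.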